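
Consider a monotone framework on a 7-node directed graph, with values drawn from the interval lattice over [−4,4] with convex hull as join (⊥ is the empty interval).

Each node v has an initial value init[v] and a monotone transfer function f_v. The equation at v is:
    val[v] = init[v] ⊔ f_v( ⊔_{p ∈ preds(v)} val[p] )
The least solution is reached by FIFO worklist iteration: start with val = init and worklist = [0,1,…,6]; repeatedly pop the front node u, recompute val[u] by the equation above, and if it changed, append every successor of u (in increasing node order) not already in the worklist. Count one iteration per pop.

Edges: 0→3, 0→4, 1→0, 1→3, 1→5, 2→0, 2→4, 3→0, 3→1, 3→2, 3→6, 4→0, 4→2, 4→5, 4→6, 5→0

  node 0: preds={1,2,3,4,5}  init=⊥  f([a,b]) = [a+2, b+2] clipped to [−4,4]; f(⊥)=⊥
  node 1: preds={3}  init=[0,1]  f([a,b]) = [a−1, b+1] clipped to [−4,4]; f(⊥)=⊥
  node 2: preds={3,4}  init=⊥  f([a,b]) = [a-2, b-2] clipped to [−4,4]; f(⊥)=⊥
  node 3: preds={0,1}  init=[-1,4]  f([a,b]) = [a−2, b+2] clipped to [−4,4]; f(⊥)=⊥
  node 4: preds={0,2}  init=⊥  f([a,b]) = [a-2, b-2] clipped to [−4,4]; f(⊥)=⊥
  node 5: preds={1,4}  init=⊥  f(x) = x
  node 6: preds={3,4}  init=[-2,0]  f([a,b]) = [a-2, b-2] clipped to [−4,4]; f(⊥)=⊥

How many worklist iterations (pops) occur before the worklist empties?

Trace (14 dequeues):
  [1] u=0 | in [-1,4] | out [1,4] | prev ⊥ | push {}
  [2] u=1 | in [-1,4] | out [-2,4] | prev [0,1] | push {0}
  [3] u=2 | in [-1,4] | out [-3,2] | prev ⊥ | push {}
  [4] u=3 | in [-2,4] | out [-4,4] | prev [-1,4] | push {1,2}
  [5] u=4 | in [-3,4] | out [-4,2] | prev ⊥ | push {}
  [6] u=5 | in [-4,4] | out [-4,4] | prev ⊥ | push {}
  [7] u=6 | in [-4,4] | out [-4,2] | prev [-2,0] | push {}
  [8] u=0 | in [-4,4] | out [-2,4] | prev [1,4] | push {3,4}
  [9] u=1 | in [-4,4] | out [-4,4] | prev [-2,4] | push {0,5}
  [10] u=2 | in [-4,4] | out [-4,2] | prev [-3,2] | push {}
  [11] u=3 | in [-4,4] | out [-4,4] | ==
  [12] u=4 | in [-4,4] | out [-4,2] | ==
  [13] u=0 | in [-4,4] | out [-2,4] | ==
  [14] u=5 | in [-4,4] | out [-4,4] | ==

Converged values:
  [0] [-2,4]
  [1] [-4,4]
  [2] [-4,2]
  [3] [-4,4]
  [4] [-4,2]
  [5] [-4,4]
  [6] [-4,2]

14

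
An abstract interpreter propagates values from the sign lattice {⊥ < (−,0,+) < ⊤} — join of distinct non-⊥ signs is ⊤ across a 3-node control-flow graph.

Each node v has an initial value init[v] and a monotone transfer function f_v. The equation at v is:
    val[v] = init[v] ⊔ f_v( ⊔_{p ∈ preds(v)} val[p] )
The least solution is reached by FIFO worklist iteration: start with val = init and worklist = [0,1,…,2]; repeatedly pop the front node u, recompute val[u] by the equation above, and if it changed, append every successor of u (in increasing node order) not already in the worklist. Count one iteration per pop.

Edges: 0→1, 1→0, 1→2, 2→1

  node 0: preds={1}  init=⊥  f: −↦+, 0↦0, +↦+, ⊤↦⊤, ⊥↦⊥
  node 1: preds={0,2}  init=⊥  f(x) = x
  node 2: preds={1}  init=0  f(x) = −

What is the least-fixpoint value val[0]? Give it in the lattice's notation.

Trace (8 dequeues):
  [1] u=0 | in ⊥ | out ⊥ | ==
  [2] u=1 | in 0 | out 0 | prev ⊥ | push {0}
  [3] u=2 | in 0 | out ⊤ | prev 0 | push {1}
  [4] u=0 | in 0 | out 0 | prev ⊥ | push {}
  [5] u=1 | in ⊤ | out ⊤ | prev 0 | push {0,2}
  [6] u=0 | in ⊤ | out ⊤ | prev 0 | push {1}
  [7] u=2 | in ⊤ | out ⊤ | ==
  [8] u=1 | in ⊤ | out ⊤ | ==

Converged values:
  [0] ⊤
  [1] ⊤
  [2] ⊤

⊤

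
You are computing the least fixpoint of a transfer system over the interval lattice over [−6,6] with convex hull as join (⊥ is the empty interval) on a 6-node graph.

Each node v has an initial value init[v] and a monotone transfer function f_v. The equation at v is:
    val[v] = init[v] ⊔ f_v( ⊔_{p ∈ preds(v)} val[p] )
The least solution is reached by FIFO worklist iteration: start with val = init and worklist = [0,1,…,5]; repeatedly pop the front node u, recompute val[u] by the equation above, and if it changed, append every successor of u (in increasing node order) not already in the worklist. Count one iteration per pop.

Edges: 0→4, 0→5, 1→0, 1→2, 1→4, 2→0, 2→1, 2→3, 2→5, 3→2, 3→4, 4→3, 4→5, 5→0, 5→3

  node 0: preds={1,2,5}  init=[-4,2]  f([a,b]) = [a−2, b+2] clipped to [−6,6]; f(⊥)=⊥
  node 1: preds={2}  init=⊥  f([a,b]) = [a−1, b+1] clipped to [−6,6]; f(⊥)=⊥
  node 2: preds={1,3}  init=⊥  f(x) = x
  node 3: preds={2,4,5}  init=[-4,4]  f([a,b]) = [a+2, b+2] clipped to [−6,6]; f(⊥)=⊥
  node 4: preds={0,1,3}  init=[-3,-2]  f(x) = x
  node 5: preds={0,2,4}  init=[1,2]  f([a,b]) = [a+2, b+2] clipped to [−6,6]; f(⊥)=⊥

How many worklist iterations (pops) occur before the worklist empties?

22

Trace (22 dequeues):
  [1] u=0 | in [1,2] | out [-4,4] | prev [-4,2] | push {}
  [2] u=1 | in ⊥ | out ⊥ | ==
  [3] u=2 | in [-4,4] | out [-4,4] | prev ⊥ | push {0,1}
  [4] u=3 | in [-4,4] | out [-4,6] | prev [-4,4] | push {2}
  [5] u=4 | in [-4,6] | out [-4,6] | prev [-3,-2] | push {3}
  [6] u=5 | in [-4,6] | out [-2,6] | prev [1,2] | push {}
  [7] u=0 | in [-4,6] | out [-6,6] | prev [-4,4] | push {4,5}
  [8] u=1 | in [-4,4] | out [-5,5] | prev ⊥ | push {0}
  [9] u=2 | in [-5,6] | out [-5,6] | prev [-4,4] | push {1}
  [10] u=3 | in [-5,6] | out [-4,6] | ==
  [11] u=4 | in [-6,6] | out [-6,6] | prev [-4,6] | push {3}
  [12] u=5 | in [-6,6] | out [-4,6] | prev [-2,6] | push {}
  [13] u=0 | in [-5,6] | out [-6,6] | ==
  [14] u=1 | in [-5,6] | out [-6,6] | prev [-5,5] | push {0,2,4}
  [15] u=3 | in [-6,6] | out [-4,6] | ==
  [16] u=0 | in [-6,6] | out [-6,6] | ==
  [17] u=2 | in [-6,6] | out [-6,6] | prev [-5,6] | push {0,1,3,5}
  [18] u=4 | in [-6,6] | out [-6,6] | ==
  [19] u=0 | in [-6,6] | out [-6,6] | ==
  [20] u=1 | in [-6,6] | out [-6,6] | ==
  [21] u=3 | in [-6,6] | out [-4,6] | ==
  [22] u=5 | in [-6,6] | out [-4,6] | ==

Converged values:
  [0] [-6,6]
  [1] [-6,6]
  [2] [-6,6]
  [3] [-4,6]
  [4] [-6,6]
  [5] [-4,6]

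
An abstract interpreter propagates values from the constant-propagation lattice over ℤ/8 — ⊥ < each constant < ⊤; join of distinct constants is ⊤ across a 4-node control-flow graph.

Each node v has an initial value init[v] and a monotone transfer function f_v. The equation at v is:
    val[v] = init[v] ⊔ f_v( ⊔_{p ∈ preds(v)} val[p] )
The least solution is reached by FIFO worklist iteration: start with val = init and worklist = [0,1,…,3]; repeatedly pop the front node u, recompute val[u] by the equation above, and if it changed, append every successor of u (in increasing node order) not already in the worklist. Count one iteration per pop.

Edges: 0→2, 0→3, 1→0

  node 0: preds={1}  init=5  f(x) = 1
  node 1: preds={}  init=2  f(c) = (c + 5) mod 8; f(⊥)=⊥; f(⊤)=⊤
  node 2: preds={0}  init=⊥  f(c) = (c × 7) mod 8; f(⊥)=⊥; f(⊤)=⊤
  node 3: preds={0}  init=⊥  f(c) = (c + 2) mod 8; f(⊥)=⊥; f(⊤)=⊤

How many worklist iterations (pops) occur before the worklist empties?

Worklist (4 pops):
  #1 pop 0: in=2 → ⊤ (was 5); enqueue []
  #2 pop 1: in=⊥ → 2 (no change)
  #3 pop 2: in=⊤ → ⊤ (was ⊥); enqueue []
  #4 pop 3: in=⊤ → ⊤ (was ⊥); enqueue []

Fixpoint:
  val[0] = ⊤
  val[1] = 2
  val[2] = ⊤
  val[3] = ⊤

4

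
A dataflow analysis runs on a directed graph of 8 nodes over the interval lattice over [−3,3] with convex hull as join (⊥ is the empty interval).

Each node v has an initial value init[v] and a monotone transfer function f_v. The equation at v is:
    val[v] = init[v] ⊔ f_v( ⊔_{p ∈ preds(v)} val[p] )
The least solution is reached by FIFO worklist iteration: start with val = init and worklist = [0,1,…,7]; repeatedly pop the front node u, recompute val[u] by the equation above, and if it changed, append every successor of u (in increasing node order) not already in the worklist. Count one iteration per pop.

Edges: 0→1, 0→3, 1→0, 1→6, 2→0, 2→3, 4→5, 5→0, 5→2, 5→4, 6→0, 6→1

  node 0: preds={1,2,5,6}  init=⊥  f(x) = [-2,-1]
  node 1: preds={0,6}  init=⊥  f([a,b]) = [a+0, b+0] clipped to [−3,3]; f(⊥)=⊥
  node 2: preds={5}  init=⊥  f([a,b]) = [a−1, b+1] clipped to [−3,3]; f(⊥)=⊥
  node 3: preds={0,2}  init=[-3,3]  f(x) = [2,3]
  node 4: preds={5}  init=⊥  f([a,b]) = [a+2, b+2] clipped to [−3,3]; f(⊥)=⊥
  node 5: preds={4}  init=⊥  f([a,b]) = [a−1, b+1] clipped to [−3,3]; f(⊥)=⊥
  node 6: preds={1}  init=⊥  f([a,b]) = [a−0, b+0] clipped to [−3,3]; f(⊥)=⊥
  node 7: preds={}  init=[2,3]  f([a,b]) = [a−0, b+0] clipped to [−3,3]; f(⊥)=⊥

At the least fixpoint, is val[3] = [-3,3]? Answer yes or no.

yes

Worklist (10 pops):
  #1 pop 0: in=⊥ → [-2,-1] (was ⊥); enqueue []
  #2 pop 1: in=[-2,-1] → [-2,-1] (was ⊥); enqueue [0]
  #3 pop 2: in=⊥ → ⊥ (no change)
  #4 pop 3: in=[-2,-1] → [-3,3] (no change)
  #5 pop 4: in=⊥ → ⊥ (no change)
  #6 pop 5: in=⊥ → ⊥ (no change)
  #7 pop 6: in=[-2,-1] → [-2,-1] (was ⊥); enqueue [1]
  #8 pop 7: in=⊥ → [2,3] (no change)
  #9 pop 0: in=[-2,-1] → [-2,-1] (no change)
  #10 pop 1: in=[-2,-1] → [-2,-1] (no change)

Fixpoint:
  val[0] = [-2,-1]
  val[1] = [-2,-1]
  val[2] = ⊥
  val[3] = [-3,3]
  val[4] = ⊥
  val[5] = ⊥
  val[6] = [-2,-1]
  val[7] = [2,3]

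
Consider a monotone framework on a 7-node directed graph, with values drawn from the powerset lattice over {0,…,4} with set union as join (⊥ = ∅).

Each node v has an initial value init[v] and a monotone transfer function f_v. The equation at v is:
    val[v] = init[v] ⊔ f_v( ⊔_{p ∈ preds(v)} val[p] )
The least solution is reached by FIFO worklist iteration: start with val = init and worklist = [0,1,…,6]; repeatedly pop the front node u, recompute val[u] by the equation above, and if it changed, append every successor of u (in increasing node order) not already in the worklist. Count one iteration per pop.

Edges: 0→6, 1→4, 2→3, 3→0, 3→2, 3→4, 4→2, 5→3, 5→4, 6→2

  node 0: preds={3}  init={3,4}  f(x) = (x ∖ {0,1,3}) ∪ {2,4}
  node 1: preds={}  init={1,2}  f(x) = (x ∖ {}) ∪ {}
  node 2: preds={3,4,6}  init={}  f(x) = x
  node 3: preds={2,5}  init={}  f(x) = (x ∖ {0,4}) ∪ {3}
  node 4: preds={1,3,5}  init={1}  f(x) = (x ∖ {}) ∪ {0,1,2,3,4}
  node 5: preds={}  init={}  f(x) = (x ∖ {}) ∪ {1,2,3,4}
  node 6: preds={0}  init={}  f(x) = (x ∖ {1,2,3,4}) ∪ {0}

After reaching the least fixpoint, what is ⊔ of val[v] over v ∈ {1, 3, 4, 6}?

{0,1,2,3,4}

Iteration log — 13 steps:
  step 1. node 0  ⊔preds={}  new={2,3,4}  old={3,4}  +wl: 
  step 2. node 1  ⊔preds={}  new={1,2}  stable
  step 3. node 2  ⊔preds={1}  new={1}  old={}  +wl: 
  step 4. node 3  ⊔preds={1}  new={1,3}  old={}  +wl: 0,2
  step 5. node 4  ⊔preds={1,2,3}  new={0,1,2,3,4}  old={1}  +wl: 
  step 6. node 5  ⊔preds={}  new={1,2,3,4}  old={}  +wl: 3,4
  step 7. node 6  ⊔preds={2,3,4}  new={0}  old={}  +wl: 
  step 8. node 0  ⊔preds={1,3}  new={2,3,4}  stable
  step 9. node 2  ⊔preds={0,1,2,3,4}  new={0,1,2,3,4}  old={1}  +wl: 
  step 10. node 3  ⊔preds={0,1,2,3,4}  new={1,2,3}  old={1,3}  +wl: 0,2
  step 11. node 4  ⊔preds={1,2,3,4}  new={0,1,2,3,4}  stable
  step 12. node 0  ⊔preds={1,2,3}  new={2,3,4}  stable
  step 13. node 2  ⊔preds={0,1,2,3,4}  new={0,1,2,3,4}  stable

Least fixpoint reached:
  node 0: {2,3,4}
  node 1: {1,2}
  node 2: {0,1,2,3,4}
  node 3: {1,2,3}
  node 4: {0,1,2,3,4}
  node 5: {1,2,3,4}
  node 6: {0}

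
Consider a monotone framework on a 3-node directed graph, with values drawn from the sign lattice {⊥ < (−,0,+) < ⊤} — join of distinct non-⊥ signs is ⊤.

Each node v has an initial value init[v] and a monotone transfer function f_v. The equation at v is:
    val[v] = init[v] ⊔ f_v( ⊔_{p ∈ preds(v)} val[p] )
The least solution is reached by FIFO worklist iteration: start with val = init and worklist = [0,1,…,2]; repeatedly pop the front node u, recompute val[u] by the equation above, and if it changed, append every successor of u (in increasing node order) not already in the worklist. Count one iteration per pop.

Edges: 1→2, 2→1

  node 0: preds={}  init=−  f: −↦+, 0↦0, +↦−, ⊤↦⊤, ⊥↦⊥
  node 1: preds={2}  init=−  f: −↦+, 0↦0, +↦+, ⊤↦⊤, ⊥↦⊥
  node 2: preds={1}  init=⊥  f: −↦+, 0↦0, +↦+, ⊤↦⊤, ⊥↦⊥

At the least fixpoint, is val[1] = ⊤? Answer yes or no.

yes

Iteration log — 6 steps:
  step 1. node 0  ⊔preds=⊥  new=−  stable
  step 2. node 1  ⊔preds=⊥  new=−  stable
  step 3. node 2  ⊔preds=−  new=+  old=⊥  +wl: 1
  step 4. node 1  ⊔preds=+  new=⊤  old=−  +wl: 2
  step 5. node 2  ⊔preds=⊤  new=⊤  old=+  +wl: 1
  step 6. node 1  ⊔preds=⊤  new=⊤  stable

Least fixpoint reached:
  node 0: −
  node 1: ⊤
  node 2: ⊤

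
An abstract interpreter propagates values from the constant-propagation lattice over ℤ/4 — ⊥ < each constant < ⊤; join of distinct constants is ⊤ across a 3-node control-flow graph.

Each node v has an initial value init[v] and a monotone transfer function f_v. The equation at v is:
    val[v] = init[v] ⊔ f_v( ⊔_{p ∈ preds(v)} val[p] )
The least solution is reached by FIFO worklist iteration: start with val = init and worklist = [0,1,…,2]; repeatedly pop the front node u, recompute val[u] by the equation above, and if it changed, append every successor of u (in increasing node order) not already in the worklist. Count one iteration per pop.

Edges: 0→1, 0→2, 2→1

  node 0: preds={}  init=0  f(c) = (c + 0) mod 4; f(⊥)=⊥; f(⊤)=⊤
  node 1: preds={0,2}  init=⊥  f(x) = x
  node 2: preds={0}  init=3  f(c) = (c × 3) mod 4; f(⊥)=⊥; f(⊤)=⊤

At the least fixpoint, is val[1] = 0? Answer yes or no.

no

Trace (4 dequeues):
  [1] u=0 | in ⊥ | out 0 | ==
  [2] u=1 | in ⊤ | out ⊤ | prev ⊥ | push {}
  [3] u=2 | in 0 | out ⊤ | prev 3 | push {1}
  [4] u=1 | in ⊤ | out ⊤ | ==

Converged values:
  [0] 0
  [1] ⊤
  [2] ⊤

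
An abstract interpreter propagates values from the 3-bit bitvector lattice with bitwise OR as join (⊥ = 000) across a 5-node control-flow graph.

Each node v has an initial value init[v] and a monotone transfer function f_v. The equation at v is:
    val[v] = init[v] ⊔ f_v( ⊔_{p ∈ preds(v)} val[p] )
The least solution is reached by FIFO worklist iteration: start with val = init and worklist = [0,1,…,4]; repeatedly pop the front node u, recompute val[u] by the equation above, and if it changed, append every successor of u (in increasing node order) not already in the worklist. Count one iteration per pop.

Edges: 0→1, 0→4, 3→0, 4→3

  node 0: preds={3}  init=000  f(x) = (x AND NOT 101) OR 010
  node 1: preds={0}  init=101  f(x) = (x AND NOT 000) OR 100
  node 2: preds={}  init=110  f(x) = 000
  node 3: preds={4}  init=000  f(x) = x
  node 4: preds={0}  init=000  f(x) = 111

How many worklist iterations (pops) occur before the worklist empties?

Trace (7 dequeues):
  [1] u=0 | in 000 | out 010 | prev 000 | push {}
  [2] u=1 | in 010 | out 111 | prev 101 | push {}
  [3] u=2 | in 000 | out 110 | ==
  [4] u=3 | in 000 | out 000 | ==
  [5] u=4 | in 010 | out 111 | prev 000 | push {3}
  [6] u=3 | in 111 | out 111 | prev 000 | push {0}
  [7] u=0 | in 111 | out 010 | ==

Converged values:
  [0] 010
  [1] 111
  [2] 110
  [3] 111
  [4] 111

7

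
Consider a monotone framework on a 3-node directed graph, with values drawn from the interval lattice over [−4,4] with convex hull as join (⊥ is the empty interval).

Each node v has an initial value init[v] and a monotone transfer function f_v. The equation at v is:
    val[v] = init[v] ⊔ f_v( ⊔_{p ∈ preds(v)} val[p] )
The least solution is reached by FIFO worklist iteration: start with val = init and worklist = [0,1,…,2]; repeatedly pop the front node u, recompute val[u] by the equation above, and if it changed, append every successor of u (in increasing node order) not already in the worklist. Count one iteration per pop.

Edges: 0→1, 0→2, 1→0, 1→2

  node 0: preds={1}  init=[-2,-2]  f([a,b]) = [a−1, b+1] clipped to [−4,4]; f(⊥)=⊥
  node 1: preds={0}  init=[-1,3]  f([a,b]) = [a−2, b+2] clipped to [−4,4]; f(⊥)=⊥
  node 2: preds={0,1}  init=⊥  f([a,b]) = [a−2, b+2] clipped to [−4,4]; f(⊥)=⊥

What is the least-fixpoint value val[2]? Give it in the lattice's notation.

[-4,4]

Iteration log — 6 steps:
  step 1. node 0  ⊔preds=[-1,3]  new=[-2,4]  old=[-2,-2]  +wl: 
  step 2. node 1  ⊔preds=[-2,4]  new=[-4,4]  old=[-1,3]  +wl: 0
  step 3. node 2  ⊔preds=[-4,4]  new=[-4,4]  old=⊥  +wl: 
  step 4. node 0  ⊔preds=[-4,4]  new=[-4,4]  old=[-2,4]  +wl: 1,2
  step 5. node 1  ⊔preds=[-4,4]  new=[-4,4]  stable
  step 6. node 2  ⊔preds=[-4,4]  new=[-4,4]  stable

Least fixpoint reached:
  node 0: [-4,4]
  node 1: [-4,4]
  node 2: [-4,4]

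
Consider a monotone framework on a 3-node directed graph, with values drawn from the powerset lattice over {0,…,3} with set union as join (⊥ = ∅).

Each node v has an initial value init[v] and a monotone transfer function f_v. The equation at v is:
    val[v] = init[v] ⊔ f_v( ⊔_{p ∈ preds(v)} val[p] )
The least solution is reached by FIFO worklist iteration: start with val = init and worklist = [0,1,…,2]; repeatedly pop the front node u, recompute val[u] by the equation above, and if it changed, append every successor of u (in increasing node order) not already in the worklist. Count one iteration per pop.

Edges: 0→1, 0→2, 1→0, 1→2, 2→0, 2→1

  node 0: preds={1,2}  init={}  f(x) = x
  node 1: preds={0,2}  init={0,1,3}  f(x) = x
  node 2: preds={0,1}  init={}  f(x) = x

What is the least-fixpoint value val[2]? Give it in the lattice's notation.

{0,1,3}

Iteration log — 5 steps:
  step 1. node 0  ⊔preds={0,1,3}  new={0,1,3}  old={}  +wl: 
  step 2. node 1  ⊔preds={0,1,3}  new={0,1,3}  stable
  step 3. node 2  ⊔preds={0,1,3}  new={0,1,3}  old={}  +wl: 0,1
  step 4. node 0  ⊔preds={0,1,3}  new={0,1,3}  stable
  step 5. node 1  ⊔preds={0,1,3}  new={0,1,3}  stable

Least fixpoint reached:
  node 0: {0,1,3}
  node 1: {0,1,3}
  node 2: {0,1,3}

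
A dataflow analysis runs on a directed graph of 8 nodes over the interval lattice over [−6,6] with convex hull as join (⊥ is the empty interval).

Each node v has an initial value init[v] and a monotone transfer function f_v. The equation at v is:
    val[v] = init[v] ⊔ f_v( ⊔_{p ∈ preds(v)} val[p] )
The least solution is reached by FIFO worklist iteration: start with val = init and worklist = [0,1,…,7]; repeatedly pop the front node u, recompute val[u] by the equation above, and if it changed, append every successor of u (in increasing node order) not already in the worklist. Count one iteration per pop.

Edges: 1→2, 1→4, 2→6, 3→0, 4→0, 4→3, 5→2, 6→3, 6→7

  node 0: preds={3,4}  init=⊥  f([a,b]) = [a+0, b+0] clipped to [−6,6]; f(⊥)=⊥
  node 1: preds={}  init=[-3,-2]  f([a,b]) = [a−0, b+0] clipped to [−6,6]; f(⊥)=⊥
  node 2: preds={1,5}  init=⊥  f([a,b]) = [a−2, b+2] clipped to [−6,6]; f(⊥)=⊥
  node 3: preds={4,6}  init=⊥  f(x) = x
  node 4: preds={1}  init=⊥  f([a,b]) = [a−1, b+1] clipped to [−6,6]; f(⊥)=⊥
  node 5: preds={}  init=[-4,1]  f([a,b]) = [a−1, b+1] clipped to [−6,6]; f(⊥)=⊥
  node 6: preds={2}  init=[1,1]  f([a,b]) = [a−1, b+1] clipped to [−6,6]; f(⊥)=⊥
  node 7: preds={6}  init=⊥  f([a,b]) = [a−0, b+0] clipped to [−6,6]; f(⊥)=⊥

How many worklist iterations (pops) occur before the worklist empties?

Worklist (11 pops):
  #1 pop 0: in=⊥ → ⊥ (no change)
  #2 pop 1: in=⊥ → [-3,-2] (no change)
  #3 pop 2: in=[-4,1] → [-6,3] (was ⊥); enqueue []
  #4 pop 3: in=[1,1] → [1,1] (was ⊥); enqueue [0]
  #5 pop 4: in=[-3,-2] → [-4,-1] (was ⊥); enqueue [3]
  #6 pop 5: in=⊥ → [-4,1] (no change)
  #7 pop 6: in=[-6,3] → [-6,4] (was [1,1]); enqueue []
  #8 pop 7: in=[-6,4] → [-6,4] (was ⊥); enqueue []
  #9 pop 0: in=[-4,1] → [-4,1] (was ⊥); enqueue []
  #10 pop 3: in=[-6,4] → [-6,4] (was [1,1]); enqueue [0]
  #11 pop 0: in=[-6,4] → [-6,4] (was [-4,1]); enqueue []

Fixpoint:
  val[0] = [-6,4]
  val[1] = [-3,-2]
  val[2] = [-6,3]
  val[3] = [-6,4]
  val[4] = [-4,-1]
  val[5] = [-4,1]
  val[6] = [-6,4]
  val[7] = [-6,4]

11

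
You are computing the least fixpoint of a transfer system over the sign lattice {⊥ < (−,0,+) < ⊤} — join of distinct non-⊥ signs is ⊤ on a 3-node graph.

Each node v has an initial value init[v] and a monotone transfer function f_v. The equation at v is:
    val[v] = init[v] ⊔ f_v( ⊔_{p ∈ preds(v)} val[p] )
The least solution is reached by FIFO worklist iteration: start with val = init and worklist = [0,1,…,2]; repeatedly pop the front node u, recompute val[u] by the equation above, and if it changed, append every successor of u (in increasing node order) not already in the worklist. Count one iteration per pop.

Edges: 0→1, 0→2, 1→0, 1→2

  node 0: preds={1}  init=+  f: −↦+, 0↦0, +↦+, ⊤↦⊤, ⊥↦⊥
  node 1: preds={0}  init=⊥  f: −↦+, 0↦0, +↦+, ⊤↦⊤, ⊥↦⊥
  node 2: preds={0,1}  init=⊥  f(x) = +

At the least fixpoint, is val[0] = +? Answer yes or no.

Trace (4 dequeues):
  [1] u=0 | in ⊥ | out + | ==
  [2] u=1 | in + | out + | prev ⊥ | push {0}
  [3] u=2 | in + | out + | prev ⊥ | push {}
  [4] u=0 | in + | out + | ==

Converged values:
  [0] +
  [1] +
  [2] +

yes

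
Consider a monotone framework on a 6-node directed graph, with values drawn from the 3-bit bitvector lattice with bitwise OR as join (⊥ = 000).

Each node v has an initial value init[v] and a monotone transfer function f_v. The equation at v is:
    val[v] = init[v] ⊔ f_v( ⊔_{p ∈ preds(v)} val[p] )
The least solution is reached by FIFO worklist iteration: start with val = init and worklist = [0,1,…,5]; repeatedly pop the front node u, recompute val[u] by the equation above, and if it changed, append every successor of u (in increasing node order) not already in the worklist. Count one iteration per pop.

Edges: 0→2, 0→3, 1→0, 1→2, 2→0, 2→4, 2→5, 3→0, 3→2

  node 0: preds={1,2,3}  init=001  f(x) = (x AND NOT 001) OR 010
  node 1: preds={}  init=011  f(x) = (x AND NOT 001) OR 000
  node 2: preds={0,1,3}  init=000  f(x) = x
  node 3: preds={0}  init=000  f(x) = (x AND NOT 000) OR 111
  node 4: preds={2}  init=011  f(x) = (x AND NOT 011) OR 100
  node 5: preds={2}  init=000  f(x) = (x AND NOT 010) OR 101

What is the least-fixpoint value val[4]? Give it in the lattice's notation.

111

Iteration log — 12 steps:
  step 1. node 0  ⊔preds=011  new=011  old=001  +wl: 
  step 2. node 1  ⊔preds=000  new=011  stable
  step 3. node 2  ⊔preds=011  new=011  old=000  +wl: 0
  step 4. node 3  ⊔preds=011  new=111  old=000  +wl: 2
  step 5. node 4  ⊔preds=011  new=111  old=011  +wl: 
  step 6. node 5  ⊔preds=011  new=101  old=000  +wl: 
  step 7. node 0  ⊔preds=111  new=111  old=011  +wl: 3
  step 8. node 2  ⊔preds=111  new=111  old=011  +wl: 0,4,5
  step 9. node 3  ⊔preds=111  new=111  stable
  step 10. node 0  ⊔preds=111  new=111  stable
  step 11. node 4  ⊔preds=111  new=111  stable
  step 12. node 5  ⊔preds=111  new=101  stable

Least fixpoint reached:
  node 0: 111
  node 1: 011
  node 2: 111
  node 3: 111
  node 4: 111
  node 5: 101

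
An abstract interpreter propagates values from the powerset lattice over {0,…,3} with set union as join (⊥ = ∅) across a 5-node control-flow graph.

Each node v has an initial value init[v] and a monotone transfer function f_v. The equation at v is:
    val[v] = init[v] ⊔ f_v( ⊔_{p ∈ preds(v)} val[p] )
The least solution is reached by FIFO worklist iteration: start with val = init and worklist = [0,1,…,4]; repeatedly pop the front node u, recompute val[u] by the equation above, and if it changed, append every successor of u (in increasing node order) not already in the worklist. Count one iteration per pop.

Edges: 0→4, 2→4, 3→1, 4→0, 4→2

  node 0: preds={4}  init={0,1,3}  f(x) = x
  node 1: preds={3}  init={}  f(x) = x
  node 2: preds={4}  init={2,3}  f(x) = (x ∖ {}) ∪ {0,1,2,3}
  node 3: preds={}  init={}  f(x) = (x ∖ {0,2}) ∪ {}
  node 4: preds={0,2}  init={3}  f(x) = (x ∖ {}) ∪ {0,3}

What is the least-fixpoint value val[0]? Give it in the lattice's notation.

{0,1,2,3}

Trace (8 dequeues):
  [1] u=0 | in {3} | out {0,1,3} | ==
  [2] u=1 | in {} | out {} | ==
  [3] u=2 | in {3} | out {0,1,2,3} | prev {2,3} | push {}
  [4] u=3 | in {} | out {} | ==
  [5] u=4 | in {0,1,2,3} | out {0,1,2,3} | prev {3} | push {0,2}
  [6] u=0 | in {0,1,2,3} | out {0,1,2,3} | prev {0,1,3} | push {4}
  [7] u=2 | in {0,1,2,3} | out {0,1,2,3} | ==
  [8] u=4 | in {0,1,2,3} | out {0,1,2,3} | ==

Converged values:
  [0] {0,1,2,3}
  [1] {}
  [2] {0,1,2,3}
  [3] {}
  [4] {0,1,2,3}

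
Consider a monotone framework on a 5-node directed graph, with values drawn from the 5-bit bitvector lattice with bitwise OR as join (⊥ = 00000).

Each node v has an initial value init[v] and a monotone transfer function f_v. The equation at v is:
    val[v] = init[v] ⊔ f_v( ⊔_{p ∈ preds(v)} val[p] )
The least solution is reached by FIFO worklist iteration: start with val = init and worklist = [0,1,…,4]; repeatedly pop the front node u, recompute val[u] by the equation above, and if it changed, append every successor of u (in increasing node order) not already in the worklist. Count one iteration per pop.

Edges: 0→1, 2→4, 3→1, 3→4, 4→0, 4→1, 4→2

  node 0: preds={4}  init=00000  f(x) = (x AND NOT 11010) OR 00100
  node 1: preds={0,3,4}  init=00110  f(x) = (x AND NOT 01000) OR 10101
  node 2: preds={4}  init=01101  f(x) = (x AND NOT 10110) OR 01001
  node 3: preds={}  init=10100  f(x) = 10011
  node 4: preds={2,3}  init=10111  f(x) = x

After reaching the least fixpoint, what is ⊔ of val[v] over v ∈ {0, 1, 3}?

10111

Iteration log — 8 steps:
  step 1. node 0  ⊔preds=10111  new=00101  old=00000  +wl: 
  step 2. node 1  ⊔preds=10111  new=10111  old=00110  +wl: 
  step 3. node 2  ⊔preds=10111  new=01101  stable
  step 4. node 3  ⊔preds=00000  new=10111  old=10100  +wl: 1
  step 5. node 4  ⊔preds=11111  new=11111  old=10111  +wl: 0,2
  step 6. node 1  ⊔preds=11111  new=10111  stable
  step 7. node 0  ⊔preds=11111  new=00101  stable
  step 8. node 2  ⊔preds=11111  new=01101  stable

Least fixpoint reached:
  node 0: 00101
  node 1: 10111
  node 2: 01101
  node 3: 10111
  node 4: 11111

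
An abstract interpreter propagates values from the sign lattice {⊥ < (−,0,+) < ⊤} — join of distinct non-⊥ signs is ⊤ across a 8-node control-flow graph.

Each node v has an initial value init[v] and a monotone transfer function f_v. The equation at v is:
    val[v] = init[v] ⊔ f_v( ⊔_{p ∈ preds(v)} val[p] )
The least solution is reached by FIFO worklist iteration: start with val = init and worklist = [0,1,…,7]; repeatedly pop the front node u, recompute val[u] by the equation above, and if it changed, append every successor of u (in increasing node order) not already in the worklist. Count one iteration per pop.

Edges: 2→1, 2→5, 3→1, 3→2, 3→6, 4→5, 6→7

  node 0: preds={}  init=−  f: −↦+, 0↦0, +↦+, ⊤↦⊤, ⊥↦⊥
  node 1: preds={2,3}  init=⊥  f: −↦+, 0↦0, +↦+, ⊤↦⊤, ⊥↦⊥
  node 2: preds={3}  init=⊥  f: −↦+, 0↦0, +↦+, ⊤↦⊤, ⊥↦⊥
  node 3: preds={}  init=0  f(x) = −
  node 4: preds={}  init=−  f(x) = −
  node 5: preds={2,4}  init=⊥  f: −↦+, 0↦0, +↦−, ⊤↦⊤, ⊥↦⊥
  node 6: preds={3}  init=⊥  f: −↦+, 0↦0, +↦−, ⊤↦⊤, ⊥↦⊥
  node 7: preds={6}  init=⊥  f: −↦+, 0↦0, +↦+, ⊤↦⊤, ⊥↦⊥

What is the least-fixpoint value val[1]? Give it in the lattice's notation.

⊤

Iteration log — 12 steps:
  step 1. node 0  ⊔preds=⊥  new=−  stable
  step 2. node 1  ⊔preds=0  new=0  old=⊥  +wl: 
  step 3. node 2  ⊔preds=0  new=0  old=⊥  +wl: 1
  step 4. node 3  ⊔preds=⊥  new=⊤  old=0  +wl: 2
  step 5. node 4  ⊔preds=⊥  new=−  stable
  step 6. node 5  ⊔preds=⊤  new=⊤  old=⊥  +wl: 
  step 7. node 6  ⊔preds=⊤  new=⊤  old=⊥  +wl: 
  step 8. node 7  ⊔preds=⊤  new=⊤  old=⊥  +wl: 
  step 9. node 1  ⊔preds=⊤  new=⊤  old=0  +wl: 
  step 10. node 2  ⊔preds=⊤  new=⊤  old=0  +wl: 1,5
  step 11. node 1  ⊔preds=⊤  new=⊤  stable
  step 12. node 5  ⊔preds=⊤  new=⊤  stable

Least fixpoint reached:
  node 0: −
  node 1: ⊤
  node 2: ⊤
  node 3: ⊤
  node 4: −
  node 5: ⊤
  node 6: ⊤
  node 7: ⊤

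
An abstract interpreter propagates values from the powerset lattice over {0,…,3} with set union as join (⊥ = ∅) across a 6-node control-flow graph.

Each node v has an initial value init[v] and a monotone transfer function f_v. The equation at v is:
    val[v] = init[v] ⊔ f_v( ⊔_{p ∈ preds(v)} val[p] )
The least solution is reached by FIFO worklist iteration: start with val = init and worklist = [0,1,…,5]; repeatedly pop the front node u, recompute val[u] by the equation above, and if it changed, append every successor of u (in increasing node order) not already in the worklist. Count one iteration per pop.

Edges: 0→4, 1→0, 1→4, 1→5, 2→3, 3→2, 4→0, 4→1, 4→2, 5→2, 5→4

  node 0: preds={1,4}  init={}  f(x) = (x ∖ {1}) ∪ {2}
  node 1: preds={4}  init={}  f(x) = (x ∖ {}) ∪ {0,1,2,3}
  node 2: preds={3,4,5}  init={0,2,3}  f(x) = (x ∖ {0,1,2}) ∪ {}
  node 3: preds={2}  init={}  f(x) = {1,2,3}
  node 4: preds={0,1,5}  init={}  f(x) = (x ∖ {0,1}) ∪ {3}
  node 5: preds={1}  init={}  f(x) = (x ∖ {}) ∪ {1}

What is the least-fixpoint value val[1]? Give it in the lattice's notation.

Trace (10 dequeues):
  [1] u=0 | in {} | out {2} | prev {} | push {}
  [2] u=1 | in {} | out {0,1,2,3} | prev {} | push {0}
  [3] u=2 | in {} | out {0,2,3} | ==
  [4] u=3 | in {0,2,3} | out {1,2,3} | prev {} | push {2}
  [5] u=4 | in {0,1,2,3} | out {2,3} | prev {} | push {1}
  [6] u=5 | in {0,1,2,3} | out {0,1,2,3} | prev {} | push {4}
  [7] u=0 | in {0,1,2,3} | out {0,2,3} | prev {2} | push {}
  [8] u=2 | in {0,1,2,3} | out {0,2,3} | ==
  [9] u=1 | in {2,3} | out {0,1,2,3} | ==
  [10] u=4 | in {0,1,2,3} | out {2,3} | ==

Converged values:
  [0] {0,2,3}
  [1] {0,1,2,3}
  [2] {0,2,3}
  [3] {1,2,3}
  [4] {2,3}
  [5] {0,1,2,3}

{0,1,2,3}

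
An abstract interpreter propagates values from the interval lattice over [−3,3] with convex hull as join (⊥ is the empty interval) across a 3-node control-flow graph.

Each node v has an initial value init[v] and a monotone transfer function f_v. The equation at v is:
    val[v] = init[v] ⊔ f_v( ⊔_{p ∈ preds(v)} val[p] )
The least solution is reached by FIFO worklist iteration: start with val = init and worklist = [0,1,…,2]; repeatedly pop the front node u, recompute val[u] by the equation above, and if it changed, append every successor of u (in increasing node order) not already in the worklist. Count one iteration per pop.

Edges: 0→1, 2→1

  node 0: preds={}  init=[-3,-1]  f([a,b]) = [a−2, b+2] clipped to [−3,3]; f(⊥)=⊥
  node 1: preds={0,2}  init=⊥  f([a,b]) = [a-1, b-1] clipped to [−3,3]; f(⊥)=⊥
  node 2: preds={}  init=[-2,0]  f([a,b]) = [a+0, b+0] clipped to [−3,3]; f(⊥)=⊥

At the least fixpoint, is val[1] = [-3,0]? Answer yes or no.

Iteration log — 3 steps:
  step 1. node 0  ⊔preds=⊥  new=[-3,-1]  stable
  step 2. node 1  ⊔preds=[-3,0]  new=[-3,-1]  old=⊥  +wl: 
  step 3. node 2  ⊔preds=⊥  new=[-2,0]  stable

Least fixpoint reached:
  node 0: [-3,-1]
  node 1: [-3,-1]
  node 2: [-2,0]

no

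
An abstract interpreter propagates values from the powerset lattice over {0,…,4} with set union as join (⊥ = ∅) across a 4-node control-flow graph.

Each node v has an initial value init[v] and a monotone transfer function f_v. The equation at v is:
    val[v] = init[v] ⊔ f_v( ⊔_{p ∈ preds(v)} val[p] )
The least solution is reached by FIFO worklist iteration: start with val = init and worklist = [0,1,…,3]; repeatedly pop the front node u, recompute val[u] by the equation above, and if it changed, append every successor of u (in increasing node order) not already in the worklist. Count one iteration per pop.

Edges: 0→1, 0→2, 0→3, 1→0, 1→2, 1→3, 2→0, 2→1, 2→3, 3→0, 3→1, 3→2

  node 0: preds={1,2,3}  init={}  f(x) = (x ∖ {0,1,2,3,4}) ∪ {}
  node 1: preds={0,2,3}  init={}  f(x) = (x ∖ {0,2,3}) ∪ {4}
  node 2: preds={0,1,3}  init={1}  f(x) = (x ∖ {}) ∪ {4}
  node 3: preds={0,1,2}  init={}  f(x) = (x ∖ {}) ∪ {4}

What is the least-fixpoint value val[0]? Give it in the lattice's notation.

{}

Iteration log — 7 steps:
  step 1. node 0  ⊔preds={1}  new={}  stable
  step 2. node 1  ⊔preds={1}  new={1,4}  old={}  +wl: 0
  step 3. node 2  ⊔preds={1,4}  new={1,4}  old={1}  +wl: 1
  step 4. node 3  ⊔preds={1,4}  new={1,4}  old={}  +wl: 2
  step 5. node 0  ⊔preds={1,4}  new={}  stable
  step 6. node 1  ⊔preds={1,4}  new={1,4}  stable
  step 7. node 2  ⊔preds={1,4}  new={1,4}  stable

Least fixpoint reached:
  node 0: {}
  node 1: {1,4}
  node 2: {1,4}
  node 3: {1,4}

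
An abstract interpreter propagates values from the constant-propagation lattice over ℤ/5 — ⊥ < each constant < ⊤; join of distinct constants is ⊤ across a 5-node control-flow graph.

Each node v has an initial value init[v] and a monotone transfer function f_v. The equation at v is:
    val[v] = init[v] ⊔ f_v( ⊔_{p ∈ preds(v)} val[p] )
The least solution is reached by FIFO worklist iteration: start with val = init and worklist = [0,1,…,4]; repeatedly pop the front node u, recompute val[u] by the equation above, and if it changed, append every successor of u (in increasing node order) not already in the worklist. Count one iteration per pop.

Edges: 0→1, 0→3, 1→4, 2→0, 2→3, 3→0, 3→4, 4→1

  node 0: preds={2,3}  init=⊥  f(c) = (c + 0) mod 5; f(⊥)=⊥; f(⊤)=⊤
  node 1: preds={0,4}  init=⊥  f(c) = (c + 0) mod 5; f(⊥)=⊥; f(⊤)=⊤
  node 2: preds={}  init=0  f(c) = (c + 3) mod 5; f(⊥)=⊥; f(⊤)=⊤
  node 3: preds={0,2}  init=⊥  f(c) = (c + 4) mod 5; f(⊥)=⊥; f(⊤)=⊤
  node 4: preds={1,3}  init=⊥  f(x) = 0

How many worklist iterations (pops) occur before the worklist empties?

10

Iteration log — 10 steps:
  step 1. node 0  ⊔preds=0  new=0  old=⊥  +wl: 
  step 2. node 1  ⊔preds=0  new=0  old=⊥  +wl: 
  step 3. node 2  ⊔preds=⊥  new=0  stable
  step 4. node 3  ⊔preds=0  new=4  old=⊥  +wl: 0
  step 5. node 4  ⊔preds=⊤  new=0  old=⊥  +wl: 1
  step 6. node 0  ⊔preds=⊤  new=⊤  old=0  +wl: 3
  step 7. node 1  ⊔preds=⊤  new=⊤  old=0  +wl: 4
  step 8. node 3  ⊔preds=⊤  new=⊤  old=4  +wl: 0
  step 9. node 4  ⊔preds=⊤  new=0  stable
  step 10. node 0  ⊔preds=⊤  new=⊤  stable

Least fixpoint reached:
  node 0: ⊤
  node 1: ⊤
  node 2: 0
  node 3: ⊤
  node 4: 0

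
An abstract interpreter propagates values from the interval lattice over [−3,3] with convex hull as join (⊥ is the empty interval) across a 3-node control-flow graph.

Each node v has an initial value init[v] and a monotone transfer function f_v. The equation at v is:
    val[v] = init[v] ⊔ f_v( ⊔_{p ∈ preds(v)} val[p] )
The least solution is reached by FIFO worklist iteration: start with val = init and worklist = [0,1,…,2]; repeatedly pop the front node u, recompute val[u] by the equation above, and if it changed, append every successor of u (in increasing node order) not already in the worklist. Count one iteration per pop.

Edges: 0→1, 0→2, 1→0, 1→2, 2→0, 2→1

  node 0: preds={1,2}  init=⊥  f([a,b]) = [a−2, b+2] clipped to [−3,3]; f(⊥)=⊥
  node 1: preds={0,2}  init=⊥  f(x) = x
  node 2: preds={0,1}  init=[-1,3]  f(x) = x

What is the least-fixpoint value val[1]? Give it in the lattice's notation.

[-3,3]

Worklist (5 pops):
  #1 pop 0: in=[-1,3] → [-3,3] (was ⊥); enqueue []
  #2 pop 1: in=[-3,3] → [-3,3] (was ⊥); enqueue [0]
  #3 pop 2: in=[-3,3] → [-3,3] (was [-1,3]); enqueue [1]
  #4 pop 0: in=[-3,3] → [-3,3] (no change)
  #5 pop 1: in=[-3,3] → [-3,3] (no change)

Fixpoint:
  val[0] = [-3,3]
  val[1] = [-3,3]
  val[2] = [-3,3]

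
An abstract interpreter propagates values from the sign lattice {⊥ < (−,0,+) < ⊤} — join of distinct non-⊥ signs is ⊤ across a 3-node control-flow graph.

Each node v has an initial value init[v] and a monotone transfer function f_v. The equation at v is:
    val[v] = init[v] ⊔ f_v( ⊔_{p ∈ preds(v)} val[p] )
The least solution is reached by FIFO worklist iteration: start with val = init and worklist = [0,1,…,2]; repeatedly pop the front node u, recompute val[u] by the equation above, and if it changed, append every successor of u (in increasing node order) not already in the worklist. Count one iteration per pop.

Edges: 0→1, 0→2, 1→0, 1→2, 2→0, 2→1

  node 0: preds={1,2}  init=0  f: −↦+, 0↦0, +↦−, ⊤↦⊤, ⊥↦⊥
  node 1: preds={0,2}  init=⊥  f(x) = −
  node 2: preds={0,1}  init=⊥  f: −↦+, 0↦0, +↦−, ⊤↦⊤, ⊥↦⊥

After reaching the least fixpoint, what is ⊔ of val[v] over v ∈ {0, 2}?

⊤

Trace (6 dequeues):
  [1] u=0 | in ⊥ | out 0 | ==
  [2] u=1 | in 0 | out − | prev ⊥ | push {0}
  [3] u=2 | in ⊤ | out ⊤ | prev ⊥ | push {1}
  [4] u=0 | in ⊤ | out ⊤ | prev 0 | push {2}
  [5] u=1 | in ⊤ | out − | ==
  [6] u=2 | in ⊤ | out ⊤ | ==

Converged values:
  [0] ⊤
  [1] −
  [2] ⊤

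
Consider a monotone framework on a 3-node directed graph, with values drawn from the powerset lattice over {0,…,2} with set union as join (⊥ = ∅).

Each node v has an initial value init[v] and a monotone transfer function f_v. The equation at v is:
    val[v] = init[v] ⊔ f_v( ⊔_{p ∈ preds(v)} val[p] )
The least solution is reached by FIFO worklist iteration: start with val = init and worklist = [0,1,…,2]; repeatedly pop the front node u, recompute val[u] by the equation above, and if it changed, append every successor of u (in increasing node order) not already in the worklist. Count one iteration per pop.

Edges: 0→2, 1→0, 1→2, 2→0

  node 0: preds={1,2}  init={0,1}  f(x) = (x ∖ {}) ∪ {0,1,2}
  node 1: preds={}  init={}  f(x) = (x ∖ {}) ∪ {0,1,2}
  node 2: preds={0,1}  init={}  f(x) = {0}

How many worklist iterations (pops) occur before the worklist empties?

Trace (4 dequeues):
  [1] u=0 | in {} | out {0,1,2} | prev {0,1} | push {}
  [2] u=1 | in {} | out {0,1,2} | prev {} | push {0}
  [3] u=2 | in {0,1,2} | out {0} | prev {} | push {}
  [4] u=0 | in {0,1,2} | out {0,1,2} | ==

Converged values:
  [0] {0,1,2}
  [1] {0,1,2}
  [2] {0}

4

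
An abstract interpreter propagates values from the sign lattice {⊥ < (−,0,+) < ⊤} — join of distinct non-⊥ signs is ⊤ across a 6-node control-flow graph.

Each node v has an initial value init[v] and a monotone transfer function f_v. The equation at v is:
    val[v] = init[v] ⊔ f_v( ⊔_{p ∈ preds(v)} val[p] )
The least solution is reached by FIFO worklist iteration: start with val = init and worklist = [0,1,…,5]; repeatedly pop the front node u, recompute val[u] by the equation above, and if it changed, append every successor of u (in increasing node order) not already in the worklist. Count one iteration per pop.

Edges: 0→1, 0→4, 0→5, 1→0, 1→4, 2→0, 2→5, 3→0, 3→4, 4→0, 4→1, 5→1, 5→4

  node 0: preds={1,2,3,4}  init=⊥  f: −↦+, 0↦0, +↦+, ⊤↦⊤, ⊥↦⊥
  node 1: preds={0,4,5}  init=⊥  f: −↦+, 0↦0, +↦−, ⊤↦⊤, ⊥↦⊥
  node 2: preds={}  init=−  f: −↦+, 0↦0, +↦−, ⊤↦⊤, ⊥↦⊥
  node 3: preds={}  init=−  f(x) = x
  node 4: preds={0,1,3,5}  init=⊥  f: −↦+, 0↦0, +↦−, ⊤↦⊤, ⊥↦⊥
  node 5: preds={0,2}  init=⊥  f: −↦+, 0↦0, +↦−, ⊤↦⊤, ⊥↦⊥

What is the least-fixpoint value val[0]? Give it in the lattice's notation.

⊤

Worklist (11 pops):
  #1 pop 0: in=− → + (was ⊥); enqueue []
  #2 pop 1: in=+ → − (was ⊥); enqueue [0]
  #3 pop 2: in=⊥ → − (no change)
  #4 pop 3: in=⊥ → − (no change)
  #5 pop 4: in=⊤ → ⊤ (was ⊥); enqueue [1]
  #6 pop 5: in=⊤ → ⊤ (was ⊥); enqueue [4]
  #7 pop 0: in=⊤ → ⊤ (was +); enqueue [5]
  #8 pop 1: in=⊤ → ⊤ (was −); enqueue [0]
  #9 pop 4: in=⊤ → ⊤ (no change)
  #10 pop 5: in=⊤ → ⊤ (no change)
  #11 pop 0: in=⊤ → ⊤ (no change)

Fixpoint:
  val[0] = ⊤
  val[1] = ⊤
  val[2] = −
  val[3] = −
  val[4] = ⊤
  val[5] = ⊤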